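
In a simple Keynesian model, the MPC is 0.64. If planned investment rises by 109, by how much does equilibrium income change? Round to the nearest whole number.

ΔY ≈ 303

The multiplier is 1/(1 − MPC) = 1/0.36.
ΔY = 109/0.36 = 302.78 ≈ 303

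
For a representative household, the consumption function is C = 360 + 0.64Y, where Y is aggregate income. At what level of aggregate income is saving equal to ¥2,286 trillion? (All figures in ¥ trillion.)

S = Y − C = -360 + 0.36Y
-360 + 0.36Y = 2286, so 0.36Y = 2646 and Y = 7350

Y = 7350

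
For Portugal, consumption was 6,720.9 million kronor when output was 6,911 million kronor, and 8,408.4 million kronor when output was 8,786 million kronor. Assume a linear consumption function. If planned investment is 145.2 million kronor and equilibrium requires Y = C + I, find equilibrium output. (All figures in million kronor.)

MPC = (8408.4 − 6720.9)/(8786 − 6911) = 1687.5/1875 = 0.9
a = 6720.9 − 0.9(6911) = 501
Equilibrium: Y = 501 + 0.9Y + 145.2
0.1Y = 646.2, so Y = 646.2/0.1 = 6462

Y = 6462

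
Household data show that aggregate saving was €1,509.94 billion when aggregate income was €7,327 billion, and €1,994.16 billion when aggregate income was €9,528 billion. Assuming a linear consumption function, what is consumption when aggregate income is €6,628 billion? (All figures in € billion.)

MPS = ΔS/ΔY = (1994.16 − 1509.94)/(9528 − 7327) = 484.22/2201 = 0.22
MPC = 1 − MPS = 0.78
Autonomous saving = 1509.94 − 0.22(7327) = -102, so a = 102
C = 102 + 0.78(6628) = 102 + 5169.84 = 5271.84

C = 5271.84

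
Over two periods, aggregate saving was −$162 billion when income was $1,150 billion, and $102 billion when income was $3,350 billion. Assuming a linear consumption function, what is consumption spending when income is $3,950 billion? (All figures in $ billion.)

MPS = ΔS/ΔY = (102 − (-162))/(3350 − 1150) = 264/2200 = 0.12
MPC = 1 − MPS = 0.88
Autonomous saving = -162 − 0.12(1150) = -300, so a = 300
C = 300 + 0.88(3950) = 300 + 3476 = 3776

C = 3776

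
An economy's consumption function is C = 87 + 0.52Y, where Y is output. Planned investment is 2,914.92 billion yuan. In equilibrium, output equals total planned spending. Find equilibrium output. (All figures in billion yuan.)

Y = 6254

Y = C + I = 87 + 0.52Y + 2914.92
Y − 0.52Y = 3001.92
0.48Y = 3001.92, so Y = 3001.92/0.48 = 6254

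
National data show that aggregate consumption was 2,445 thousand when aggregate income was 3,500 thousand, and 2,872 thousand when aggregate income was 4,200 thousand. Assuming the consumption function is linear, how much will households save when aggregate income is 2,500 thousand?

MPC = (2872 − 2445)/(4200 − 3500) = 427/700 = 0.61
a = 2445 − 0.61(3500) = 2445 − 2135 = 310
C = 310 + 0.61(2500) = 1835
S = 2500 − 1835 = 665

S = 665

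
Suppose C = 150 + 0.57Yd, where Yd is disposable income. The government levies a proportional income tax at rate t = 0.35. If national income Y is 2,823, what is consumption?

Yd = (1 − 0.35)(2823) = 0.65(2823) = 1834.95
C = 150 + 0.57(1834.95) = 150 + 1045.9215 = 1195.9215

C = 1195.9215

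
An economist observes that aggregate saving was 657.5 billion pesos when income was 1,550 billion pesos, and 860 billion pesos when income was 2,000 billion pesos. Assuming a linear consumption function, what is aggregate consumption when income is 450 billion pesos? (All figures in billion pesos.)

C = 287.5

MPS = ΔS/ΔY = (860 − 657.5)/(2000 − 1550) = 202.5/450 = 0.45
MPC = 1 − MPS = 0.55
Autonomous saving = 657.5 − 0.45(1550) = -40, so a = 40
C = 40 + 0.55(450) = 40 + 247.5 = 287.5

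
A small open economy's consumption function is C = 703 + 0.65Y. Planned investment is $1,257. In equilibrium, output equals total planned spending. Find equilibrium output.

Y = 5600

Y = C + I = 703 + 0.65Y + 1257
Y − 0.65Y = 1960
0.35Y = 1960, so Y = 1960/0.35 = 5600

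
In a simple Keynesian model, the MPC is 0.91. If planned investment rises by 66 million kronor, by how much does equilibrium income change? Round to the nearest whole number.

ΔY ≈ 733

The multiplier is 1/(1 − MPC) = 1/0.09.
ΔY = 66/0.09 = 733.33 ≈ 733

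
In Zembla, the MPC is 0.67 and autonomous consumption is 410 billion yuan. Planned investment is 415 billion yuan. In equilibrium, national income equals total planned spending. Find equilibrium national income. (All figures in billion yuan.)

Y = C + I = 410 + 0.67Y + 415
Y − 0.67Y = 825
0.33Y = 825, so Y = 825/0.33 = 2500

Y = 2500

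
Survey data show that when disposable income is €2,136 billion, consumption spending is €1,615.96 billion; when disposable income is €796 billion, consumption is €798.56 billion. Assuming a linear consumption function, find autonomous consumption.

a = 313

MPC = ΔC/ΔY = (1615.96 − 798.56)/(2136 − 796) = 817.4/1340 = 0.61
a = C − MPC·Y = 798.56 − 0.61(796) = 798.56 − 485.56 = 313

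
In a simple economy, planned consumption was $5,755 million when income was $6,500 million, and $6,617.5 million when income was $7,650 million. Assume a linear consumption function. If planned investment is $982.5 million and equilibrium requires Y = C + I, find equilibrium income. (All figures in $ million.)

MPC = (6617.5 − 5755)/(7650 − 6500) = 862.5/1150 = 0.75
a = 5755 − 0.75(6500) = 880
Equilibrium: Y = 880 + 0.75Y + 982.5
0.25Y = 1862.5, so Y = 1862.5/0.25 = 7450

Y = 7450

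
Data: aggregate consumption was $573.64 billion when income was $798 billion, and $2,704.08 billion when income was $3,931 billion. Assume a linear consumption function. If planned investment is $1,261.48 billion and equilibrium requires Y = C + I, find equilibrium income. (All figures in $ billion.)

MPC = (2704.08 − 573.64)/(3931 − 798) = 2130.44/3133 = 0.68
a = 573.64 − 0.68(798) = 31
Equilibrium: Y = 31 + 0.68Y + 1261.48
0.32Y = 1292.48, so Y = 1292.48/0.32 = 4039

Y = 4039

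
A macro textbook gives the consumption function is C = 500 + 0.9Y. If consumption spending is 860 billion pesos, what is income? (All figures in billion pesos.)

500 + 0.9Y = 860
0.9Y = 360, so Y = 360/0.9 = 400

Y = 400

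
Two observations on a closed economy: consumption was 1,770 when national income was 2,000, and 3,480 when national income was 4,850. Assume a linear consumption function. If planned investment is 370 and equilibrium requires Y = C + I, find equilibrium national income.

MPC = (3480 − 1770)/(4850 − 2000) = 1710/2850 = 0.6
a = 1770 − 0.6(2000) = 570
Equilibrium: Y = 570 + 0.6Y + 370
0.4Y = 940, so Y = 940/0.4 = 2350

Y = 2350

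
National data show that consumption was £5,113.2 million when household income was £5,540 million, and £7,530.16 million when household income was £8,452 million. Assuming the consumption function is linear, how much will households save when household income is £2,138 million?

S = -151.54

MPC = (7530.16 − 5113.2)/(8452 − 5540) = 2416.96/2912 = 0.83
a = 5113.2 − 0.83(5540) = 5113.2 − 4598.2 = 515
C = 515 + 0.83(2138) = 2289.54
S = 2138 − 2289.54 = -151.54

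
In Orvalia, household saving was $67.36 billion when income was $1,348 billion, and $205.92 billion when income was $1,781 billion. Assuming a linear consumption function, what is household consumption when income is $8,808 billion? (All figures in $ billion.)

MPS = ΔS/ΔY = (205.92 − 67.36)/(1781 − 1348) = 138.56/433 = 0.32
MPC = 1 − MPS = 0.68
Autonomous saving = 67.36 − 0.32(1348) = -364, so a = 364
C = 364 + 0.68(8808) = 364 + 5989.44 = 6353.44

C = 6353.44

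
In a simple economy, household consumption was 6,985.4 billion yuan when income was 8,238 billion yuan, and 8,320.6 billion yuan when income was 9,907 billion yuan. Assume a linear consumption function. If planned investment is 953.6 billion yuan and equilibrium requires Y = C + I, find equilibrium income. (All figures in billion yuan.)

Y = 6743

MPC = (8320.6 − 6985.4)/(9907 − 8238) = 1335.2/1669 = 0.8
a = 6985.4 − 0.8(8238) = 395
Equilibrium: Y = 395 + 0.8Y + 953.6
0.2Y = 1348.6, so Y = 1348.6/0.2 = 6743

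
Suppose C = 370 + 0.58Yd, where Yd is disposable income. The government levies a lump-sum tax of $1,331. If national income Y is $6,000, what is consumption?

C = 3078.02

Yd = Y − T = 6000 − 1331 = 4669
C = 370 + 0.58(4669) = 370 + 2708.02 = 3078.02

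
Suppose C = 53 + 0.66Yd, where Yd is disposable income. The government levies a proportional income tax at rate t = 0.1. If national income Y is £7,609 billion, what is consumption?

Yd = (1 − 0.1)(7609) = 0.9(7609) = 6848.1
C = 53 + 0.66(6848.1) = 53 + 4519.746 = 4572.746

C = 4572.746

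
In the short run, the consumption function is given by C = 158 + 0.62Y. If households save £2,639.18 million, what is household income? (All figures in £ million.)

S = Y − C = -158 + 0.38Y
-158 + 0.38Y = 2639.18, so 0.38Y = 2797.18 and Y = 7361

Y = 7361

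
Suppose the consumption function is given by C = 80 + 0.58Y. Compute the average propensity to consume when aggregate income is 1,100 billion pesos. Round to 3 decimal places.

APC = 0.653

C = 80 + 0.58(1100) = 718
APC = C/Y = 718/1100 = 0.653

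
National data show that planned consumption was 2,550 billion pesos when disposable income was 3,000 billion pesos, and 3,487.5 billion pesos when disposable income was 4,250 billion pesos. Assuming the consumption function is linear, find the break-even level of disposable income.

MPC = (3487.5 − 2550)/(4250 − 3000) = 937.5/1250 = 0.75
a = 2550 − 0.75(3000) = 2550 − 2250 = 300
Break-even: Y = a/(1−MPC) = 300/0.25 = 1200

Y = 1200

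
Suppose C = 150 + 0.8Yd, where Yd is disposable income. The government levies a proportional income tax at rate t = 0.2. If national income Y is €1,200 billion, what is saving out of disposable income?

Yd = (1 − 0.2)(1200) = 0.8(1200) = 960
C = 150 + 0.8(960) = 150 + 768 = 918
S = Yd − C = 960 − 918 = 42

S = 42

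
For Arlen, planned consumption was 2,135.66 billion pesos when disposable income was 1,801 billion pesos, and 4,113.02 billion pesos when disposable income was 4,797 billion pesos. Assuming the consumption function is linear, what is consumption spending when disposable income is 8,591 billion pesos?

MPC = (4113.02 − 2135.66)/(4797 − 1801) = 1977.36/2996 = 0.66
a = 2135.66 − 0.66(1801) = 2135.66 − 1188.66 = 947
C = 947 + 0.66(8591) = 947 + 5670.06 = 6617.06

C = 6617.06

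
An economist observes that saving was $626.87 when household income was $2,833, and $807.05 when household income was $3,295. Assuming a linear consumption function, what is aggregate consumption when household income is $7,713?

C = 5182.93

MPS = ΔS/ΔY = (807.05 − 626.87)/(3295 − 2833) = 180.18/462 = 0.39
MPC = 1 − MPS = 0.61
Autonomous saving = 626.87 − 0.39(2833) = -478, so a = 478
C = 478 + 0.61(7713) = 478 + 4704.93 = 5182.93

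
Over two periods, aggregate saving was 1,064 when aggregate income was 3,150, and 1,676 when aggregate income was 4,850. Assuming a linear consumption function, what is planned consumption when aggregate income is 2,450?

C = 1638

MPS = ΔS/ΔY = (1676 − 1064)/(4850 − 3150) = 612/1700 = 0.36
MPC = 1 − MPS = 0.64
Autonomous saving = 1064 − 0.36(3150) = -70, so a = 70
C = 70 + 0.64(2450) = 70 + 1568 = 1638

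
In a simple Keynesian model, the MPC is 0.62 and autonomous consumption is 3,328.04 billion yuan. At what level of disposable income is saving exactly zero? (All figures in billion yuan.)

Y = 8758

At break-even, C = Y: 3328.04 + 0.62Y = Y
0.38Y = 3328.04, so Y = 3328.04/0.38 = 8758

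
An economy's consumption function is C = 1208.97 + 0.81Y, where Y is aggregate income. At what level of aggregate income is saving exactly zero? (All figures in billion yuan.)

At break-even, C = Y: 1208.97 + 0.81Y = Y
0.19Y = 1208.97, so Y = 1208.97/0.19 = 6363

Y = 6363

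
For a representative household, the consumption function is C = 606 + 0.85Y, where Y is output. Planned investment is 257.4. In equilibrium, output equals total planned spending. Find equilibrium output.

Y = C + I = 606 + 0.85Y + 257.4
Y − 0.85Y = 863.4
0.15Y = 863.4, so Y = 863.4/0.15 = 5756

Y = 5756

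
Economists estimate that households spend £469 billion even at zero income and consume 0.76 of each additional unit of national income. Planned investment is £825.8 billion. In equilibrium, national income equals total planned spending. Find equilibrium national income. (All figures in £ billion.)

Y = C + I = 469 + 0.76Y + 825.8
Y − 0.76Y = 1294.8
0.24Y = 1294.8, so Y = 1294.8/0.24 = 5395

Y = 5395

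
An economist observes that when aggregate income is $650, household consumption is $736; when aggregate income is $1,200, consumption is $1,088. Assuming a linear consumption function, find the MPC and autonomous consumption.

MPC = ΔC/ΔY = (1088 − 736)/(1200 − 650) = 352/550 = 0.64
a = C − MPC·Y = 736 − 0.64(650) = 736 − 416 = 320

MPC = 0.64; a = 320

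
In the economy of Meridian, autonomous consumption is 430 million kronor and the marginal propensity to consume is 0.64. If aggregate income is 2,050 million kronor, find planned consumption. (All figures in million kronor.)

C = 1742

C = 430 + 0.64(2050) = 430 + 1312 = 1742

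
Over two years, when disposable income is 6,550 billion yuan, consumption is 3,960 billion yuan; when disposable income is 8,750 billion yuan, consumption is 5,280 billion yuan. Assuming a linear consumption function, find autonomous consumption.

MPC = ΔC/ΔY = (5280 − 3960)/(8750 − 6550) = 1320/2200 = 0.6
a = C − MPC·Y = 3960 − 0.6(6550) = 3960 − 3930 = 30

a = 30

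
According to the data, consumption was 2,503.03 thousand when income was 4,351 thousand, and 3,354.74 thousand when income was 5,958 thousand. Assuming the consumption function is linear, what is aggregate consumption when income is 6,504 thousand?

MPC = (3354.74 − 2503.03)/(5958 − 4351) = 851.71/1607 = 0.53
a = 2503.03 − 0.53(4351) = 2503.03 − 2306.03 = 197
C = 197 + 0.53(6504) = 197 + 3447.12 = 3644.12

C = 3644.12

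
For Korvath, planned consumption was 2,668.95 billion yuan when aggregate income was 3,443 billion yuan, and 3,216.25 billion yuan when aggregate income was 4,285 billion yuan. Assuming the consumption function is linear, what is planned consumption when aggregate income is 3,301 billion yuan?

MPC = (3216.25 − 2668.95)/(4285 − 3443) = 547.3/842 = 0.65
a = 2668.95 − 0.65(3443) = 2668.95 − 2237.95 = 431
C = 431 + 0.65(3301) = 431 + 2145.65 = 2576.65

C = 2576.65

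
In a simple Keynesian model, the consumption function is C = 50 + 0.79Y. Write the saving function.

S = -50 + 0.21Y

S = Y − C = Y − (50 + 0.79Y) = -50 + (1 − 0.79)Y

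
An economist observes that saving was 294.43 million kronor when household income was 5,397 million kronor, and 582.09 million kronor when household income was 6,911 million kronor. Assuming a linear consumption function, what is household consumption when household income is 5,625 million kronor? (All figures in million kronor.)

MPS = ΔS/ΔY = (582.09 − 294.43)/(6911 − 5397) = 287.66/1514 = 0.19
MPC = 1 − MPS = 0.81
Autonomous saving = 294.43 − 0.19(5397) = -731, so a = 731
C = 731 + 0.81(5625) = 731 + 4556.25 = 5287.25

C = 5287.25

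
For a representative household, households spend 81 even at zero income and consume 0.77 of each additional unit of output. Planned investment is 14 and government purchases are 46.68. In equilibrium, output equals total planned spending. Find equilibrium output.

Y = 616

Y = C + I + G = 81 + 0.77Y + 14 + 46.68
Y − 0.77Y = 141.68
0.23Y = 141.68, so Y = 141.68/0.23 = 616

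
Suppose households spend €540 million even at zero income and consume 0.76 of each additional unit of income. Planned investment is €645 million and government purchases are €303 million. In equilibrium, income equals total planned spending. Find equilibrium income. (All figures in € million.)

Y = 6200

Y = C + I + G = 540 + 0.76Y + 645 + 303
Y − 0.76Y = 1488
0.24Y = 1488, so Y = 1488/0.24 = 6200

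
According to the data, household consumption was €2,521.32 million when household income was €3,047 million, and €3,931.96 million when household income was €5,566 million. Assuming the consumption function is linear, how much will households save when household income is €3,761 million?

MPC = (3931.96 − 2521.32)/(5566 − 3047) = 1410.64/2519 = 0.56
a = 2521.32 − 0.56(3047) = 2521.32 − 1706.32 = 815
C = 815 + 0.56(3761) = 2921.16
S = 3761 − 2921.16 = 839.84

S = 839.84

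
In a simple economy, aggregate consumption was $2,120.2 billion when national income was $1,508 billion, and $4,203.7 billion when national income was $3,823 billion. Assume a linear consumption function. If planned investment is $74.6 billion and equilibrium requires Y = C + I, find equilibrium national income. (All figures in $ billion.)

Y = 8376

MPC = (4203.7 − 2120.2)/(3823 − 1508) = 2083.5/2315 = 0.9
a = 2120.2 − 0.9(1508) = 763
Equilibrium: Y = 763 + 0.9Y + 74.6
0.1Y = 837.6, so Y = 837.6/0.1 = 8376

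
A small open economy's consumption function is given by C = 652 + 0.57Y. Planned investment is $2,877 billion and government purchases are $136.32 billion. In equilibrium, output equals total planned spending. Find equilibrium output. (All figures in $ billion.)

Y = 8524

Y = C + I + G = 652 + 0.57Y + 2877 + 136.32
Y − 0.57Y = 3665.32
0.43Y = 3665.32, so Y = 3665.32/0.43 = 8524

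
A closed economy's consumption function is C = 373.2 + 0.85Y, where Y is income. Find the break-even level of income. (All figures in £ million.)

Y = 2488

At break-even, C = Y: 373.2 + 0.85Y = Y
0.15Y = 373.2, so Y = 373.2/0.15 = 2488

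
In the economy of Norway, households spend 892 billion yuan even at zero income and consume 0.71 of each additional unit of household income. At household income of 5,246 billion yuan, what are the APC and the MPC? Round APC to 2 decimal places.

APC = 0.88; MPC = 0.71

MPC = 0.71 (the slope of the consumption function)
C = 892 + 0.71(5246) = 4616.66, so APC = 4616.66/5246 = 0.88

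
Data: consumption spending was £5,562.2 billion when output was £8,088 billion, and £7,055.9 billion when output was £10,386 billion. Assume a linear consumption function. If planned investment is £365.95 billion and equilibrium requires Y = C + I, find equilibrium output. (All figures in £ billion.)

MPC = (7055.9 − 5562.2)/(10386 − 8088) = 1493.7/2298 = 0.65
a = 5562.2 − 0.65(8088) = 305
Equilibrium: Y = 305 + 0.65Y + 365.95
0.35Y = 670.95, so Y = 670.95/0.35 = 1917

Y = 1917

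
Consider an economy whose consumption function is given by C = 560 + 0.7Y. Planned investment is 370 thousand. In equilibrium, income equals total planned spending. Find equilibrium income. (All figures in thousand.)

Y = 3100

Y = C + I = 560 + 0.7Y + 370
Y − 0.7Y = 930
0.3Y = 930, so Y = 930/0.3 = 3100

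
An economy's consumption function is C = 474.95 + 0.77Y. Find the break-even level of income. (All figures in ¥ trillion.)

At break-even, C = Y: 474.95 + 0.77Y = Y
0.23Y = 474.95, so Y = 474.95/0.23 = 2065

Y = 2065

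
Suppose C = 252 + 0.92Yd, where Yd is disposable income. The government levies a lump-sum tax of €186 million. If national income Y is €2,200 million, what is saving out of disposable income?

S = -90.88

Yd = Y − T = 2200 − 186 = 2014
C = 252 + 0.92(2014) = 252 + 1852.88 = 2104.88
S = Yd − C = 2014 − 2104.88 = -90.88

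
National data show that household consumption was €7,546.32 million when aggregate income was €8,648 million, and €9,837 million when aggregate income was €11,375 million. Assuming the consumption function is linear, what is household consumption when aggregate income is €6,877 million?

MPC = (9837 − 7546.32)/(11375 − 8648) = 2290.68/2727 = 0.84
a = 7546.32 − 0.84(8648) = 7546.32 − 7264.32 = 282
C = 282 + 0.84(6877) = 282 + 5776.68 = 6058.68

C = 6058.68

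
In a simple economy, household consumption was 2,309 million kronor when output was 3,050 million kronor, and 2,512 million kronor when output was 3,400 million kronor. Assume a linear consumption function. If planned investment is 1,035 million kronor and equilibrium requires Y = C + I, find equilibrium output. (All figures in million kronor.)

MPC = (2512 − 2309)/(3400 − 3050) = 203/350 = 0.58
a = 2309 − 0.58(3050) = 540
Equilibrium: Y = 540 + 0.58Y + 1035
0.42Y = 1575, so Y = 1575/0.42 = 3750

Y = 3750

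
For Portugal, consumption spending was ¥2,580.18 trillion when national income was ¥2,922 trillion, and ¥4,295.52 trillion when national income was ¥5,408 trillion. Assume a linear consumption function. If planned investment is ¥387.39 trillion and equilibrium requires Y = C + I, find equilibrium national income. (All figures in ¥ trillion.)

MPC = (4295.52 − 2580.18)/(5408 − 2922) = 1715.34/2486 = 0.69
a = 2580.18 − 0.69(2922) = 564
Equilibrium: Y = 564 + 0.69Y + 387.39
0.31Y = 951.39, so Y = 951.39/0.31 = 3069

Y = 3069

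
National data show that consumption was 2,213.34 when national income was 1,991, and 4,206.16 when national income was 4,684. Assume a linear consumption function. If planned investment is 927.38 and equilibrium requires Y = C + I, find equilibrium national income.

Y = 6413

MPC = (4206.16 − 2213.34)/(4684 − 1991) = 1992.82/2693 = 0.74
a = 2213.34 − 0.74(1991) = 740
Equilibrium: Y = 740 + 0.74Y + 927.38
0.26Y = 1667.38, so Y = 1667.38/0.26 = 6413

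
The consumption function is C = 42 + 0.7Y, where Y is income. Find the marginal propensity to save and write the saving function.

MPS = 1 − MPC = 1 − 0.7 = 0.3
S = Y − C = -42 + 0.3Y

MPS = 0.3; S = -42 + 0.3Y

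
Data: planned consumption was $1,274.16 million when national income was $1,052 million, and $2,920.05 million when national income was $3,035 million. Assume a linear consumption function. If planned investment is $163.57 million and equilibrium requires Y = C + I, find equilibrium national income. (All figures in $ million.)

MPC = (2920.05 − 1274.16)/(3035 − 1052) = 1645.89/1983 = 0.83
a = 1274.16 − 0.83(1052) = 401
Equilibrium: Y = 401 + 0.83Y + 163.57
0.17Y = 564.57, so Y = 564.57/0.17 = 3321

Y = 3321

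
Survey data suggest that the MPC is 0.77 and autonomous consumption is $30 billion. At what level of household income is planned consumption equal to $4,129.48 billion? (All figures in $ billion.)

30 + 0.77Y = 4129.48
0.77Y = 4099.48, so Y = 4099.48/0.77 = 5324

Y = 5324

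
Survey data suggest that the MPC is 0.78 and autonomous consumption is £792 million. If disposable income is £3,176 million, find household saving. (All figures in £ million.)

C = 792 + 0.78(3176) = 792 + 2477.28 = 3269.28
S = Y − C = 3176 − 3269.28 = -93.28

S = -93.28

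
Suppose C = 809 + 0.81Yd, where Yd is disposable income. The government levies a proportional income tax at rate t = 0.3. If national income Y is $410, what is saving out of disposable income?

S = -754.47

Yd = (1 − 0.3)(410) = 0.7(410) = 287
C = 809 + 0.81(287) = 809 + 232.47 = 1041.47
S = Yd − C = 287 − 1041.47 = -754.47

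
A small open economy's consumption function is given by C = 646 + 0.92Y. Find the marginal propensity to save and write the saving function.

MPS = 0.08; S = -646 + 0.08Y

MPS = 1 − MPC = 1 − 0.92 = 0.08
S = Y − C = -646 + 0.08Y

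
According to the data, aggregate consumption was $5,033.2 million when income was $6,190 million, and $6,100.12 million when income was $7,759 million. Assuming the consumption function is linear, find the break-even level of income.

MPC = (6100.12 − 5033.2)/(7759 − 6190) = 1066.92/1569 = 0.68
a = 5033.2 − 0.68(6190) = 5033.2 − 4209.2 = 824
Break-even: Y = a/(1−MPC) = 824/0.32 = 2575

Y = 2575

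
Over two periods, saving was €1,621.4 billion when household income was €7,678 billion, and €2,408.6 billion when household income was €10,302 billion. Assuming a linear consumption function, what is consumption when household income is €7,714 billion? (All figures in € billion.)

C = 6081.8

MPS = ΔS/ΔY = (2408.6 − 1621.4)/(10302 − 7678) = 787.2/2624 = 0.3
MPC = 1 − MPS = 0.7
Autonomous saving = 1621.4 − 0.3(7678) = -682, so a = 682
C = 682 + 0.7(7714) = 682 + 5399.8 = 6081.8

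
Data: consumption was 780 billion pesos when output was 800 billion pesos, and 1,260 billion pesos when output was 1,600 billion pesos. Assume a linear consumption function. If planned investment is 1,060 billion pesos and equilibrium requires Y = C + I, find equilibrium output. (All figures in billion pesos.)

MPC = (1260 − 780)/(1600 − 800) = 480/800 = 0.6
a = 780 − 0.6(800) = 300
Equilibrium: Y = 300 + 0.6Y + 1060
0.4Y = 1360, so Y = 1360/0.4 = 3400

Y = 3400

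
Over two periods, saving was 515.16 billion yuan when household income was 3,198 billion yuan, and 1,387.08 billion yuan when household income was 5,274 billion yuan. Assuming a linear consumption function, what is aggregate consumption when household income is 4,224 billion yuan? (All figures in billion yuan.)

MPS = ΔS/ΔY = (1387.08 − 515.16)/(5274 − 3198) = 871.92/2076 = 0.42
MPC = 1 − MPS = 0.58
Autonomous saving = 515.16 − 0.42(3198) = -828, so a = 828
C = 828 + 0.58(4224) = 828 + 2449.92 = 3277.92

C = 3277.92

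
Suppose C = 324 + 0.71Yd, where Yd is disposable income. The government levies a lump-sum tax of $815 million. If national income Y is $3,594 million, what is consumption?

Yd = Y − T = 3594 − 815 = 2779
C = 324 + 0.71(2779) = 324 + 1973.09 = 2297.09

C = 2297.09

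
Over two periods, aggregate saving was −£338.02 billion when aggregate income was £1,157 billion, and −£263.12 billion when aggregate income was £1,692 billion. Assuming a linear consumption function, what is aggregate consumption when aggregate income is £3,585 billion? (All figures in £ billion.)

C = 3583.1

MPS = ΔS/ΔY = (-263.12 − (-338.02))/(1692 − 1157) = 74.9/535 = 0.14
MPC = 1 − MPS = 0.86
Autonomous saving = -338.02 − 0.14(1157) = -500, so a = 500
C = 500 + 0.86(3585) = 500 + 3083.1 = 3583.1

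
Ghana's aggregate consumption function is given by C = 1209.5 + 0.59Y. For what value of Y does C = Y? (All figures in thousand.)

At break-even, C = Y: 1209.5 + 0.59Y = Y
0.41Y = 1209.5, so Y = 1209.5/0.41 = 2950

Y = 2950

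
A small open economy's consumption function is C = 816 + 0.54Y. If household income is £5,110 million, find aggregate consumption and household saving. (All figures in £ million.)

C = 816 + 0.54(5110) = 816 + 2759.4 = 3575.4
S = Y − C = 5110 − 3575.4 = 1534.6

C = 3575.4; S = 1534.6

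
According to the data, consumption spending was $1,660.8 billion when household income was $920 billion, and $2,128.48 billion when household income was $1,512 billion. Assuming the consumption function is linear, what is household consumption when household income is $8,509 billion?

MPC = (2128.48 − 1660.8)/(1512 − 920) = 467.68/592 = 0.79
a = 1660.8 − 0.79(920) = 1660.8 − 726.8 = 934
C = 934 + 0.79(8509) = 934 + 6722.11 = 7656.11

C = 7656.11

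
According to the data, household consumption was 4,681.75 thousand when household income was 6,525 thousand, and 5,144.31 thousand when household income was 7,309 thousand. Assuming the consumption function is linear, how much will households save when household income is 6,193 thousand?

MPC = (5144.31 − 4681.75)/(7309 − 6525) = 462.56/784 = 0.59
a = 4681.75 − 0.59(6525) = 4681.75 − 3849.75 = 832
C = 832 + 0.59(6193) = 4485.87
S = 6193 − 4485.87 = 1707.13

S = 1707.13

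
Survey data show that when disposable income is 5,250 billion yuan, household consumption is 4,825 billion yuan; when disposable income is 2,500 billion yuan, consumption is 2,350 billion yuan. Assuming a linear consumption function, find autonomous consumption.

MPC = ΔC/ΔY = (4825 − 2350)/(5250 − 2500) = 2475/2750 = 0.9
a = C − MPC·Y = 2350 − 0.9(2500) = 2350 − 2250 = 100

a = 100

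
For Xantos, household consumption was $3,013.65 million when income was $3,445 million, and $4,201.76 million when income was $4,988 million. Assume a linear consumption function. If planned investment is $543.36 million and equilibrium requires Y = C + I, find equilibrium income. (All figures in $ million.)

MPC = (4201.76 − 3013.65)/(4988 − 3445) = 1188.11/1543 = 0.77
a = 3013.65 − 0.77(3445) = 361
Equilibrium: Y = 361 + 0.77Y + 543.36
0.23Y = 904.36, so Y = 904.36/0.23 = 3932

Y = 3932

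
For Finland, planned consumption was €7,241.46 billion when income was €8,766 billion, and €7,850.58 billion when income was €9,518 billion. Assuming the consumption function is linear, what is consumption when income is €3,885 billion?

C = 3287.85

MPC = (7850.58 − 7241.46)/(9518 − 8766) = 609.12/752 = 0.81
a = 7241.46 − 0.81(8766) = 7241.46 − 7100.46 = 141
C = 141 + 0.81(3885) = 141 + 3146.85 = 3287.85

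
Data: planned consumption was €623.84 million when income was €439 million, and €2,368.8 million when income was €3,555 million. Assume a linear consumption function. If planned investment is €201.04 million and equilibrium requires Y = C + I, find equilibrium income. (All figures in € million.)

MPC = (2368.8 − 623.84)/(3555 − 439) = 1744.96/3116 = 0.56
a = 623.84 − 0.56(439) = 378
Equilibrium: Y = 378 + 0.56Y + 201.04
0.44Y = 579.04, so Y = 579.04/0.44 = 1316

Y = 1316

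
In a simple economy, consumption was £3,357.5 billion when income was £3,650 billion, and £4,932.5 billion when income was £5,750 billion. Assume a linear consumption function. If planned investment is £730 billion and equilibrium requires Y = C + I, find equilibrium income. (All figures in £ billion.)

Y = 5400

MPC = (4932.5 − 3357.5)/(5750 − 3650) = 1575/2100 = 0.75
a = 3357.5 − 0.75(3650) = 620
Equilibrium: Y = 620 + 0.75Y + 730
0.25Y = 1350, so Y = 1350/0.25 = 5400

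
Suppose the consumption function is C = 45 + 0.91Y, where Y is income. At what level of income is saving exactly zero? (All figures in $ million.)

At break-even, C = Y: 45 + 0.91Y = Y
0.09Y = 45, so Y = 45/0.09 = 500

Y = 500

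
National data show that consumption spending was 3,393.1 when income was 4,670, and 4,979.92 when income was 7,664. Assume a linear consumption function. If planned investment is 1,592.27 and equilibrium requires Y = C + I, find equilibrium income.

MPC = (4979.92 − 3393.1)/(7664 − 4670) = 1586.82/2994 = 0.53
a = 3393.1 − 0.53(4670) = 918
Equilibrium: Y = 918 + 0.53Y + 1592.27
0.47Y = 2510.27, so Y = 2510.27/0.47 = 5341

Y = 5341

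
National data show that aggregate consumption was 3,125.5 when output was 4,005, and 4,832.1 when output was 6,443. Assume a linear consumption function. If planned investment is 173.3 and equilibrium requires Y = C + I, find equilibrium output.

Y = 1651

MPC = (4832.1 − 3125.5)/(6443 − 4005) = 1706.6/2438 = 0.7
a = 3125.5 − 0.7(4005) = 322
Equilibrium: Y = 322 + 0.7Y + 173.3
0.3Y = 495.3, so Y = 495.3/0.3 = 1651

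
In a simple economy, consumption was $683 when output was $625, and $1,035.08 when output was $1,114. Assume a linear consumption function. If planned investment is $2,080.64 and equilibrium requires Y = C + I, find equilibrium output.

Y = 8263

MPC = (1035.08 − 683)/(1114 − 625) = 352.08/489 = 0.72
a = 683 − 0.72(625) = 233
Equilibrium: Y = 233 + 0.72Y + 2080.64
0.28Y = 2313.64, so Y = 2313.64/0.28 = 8263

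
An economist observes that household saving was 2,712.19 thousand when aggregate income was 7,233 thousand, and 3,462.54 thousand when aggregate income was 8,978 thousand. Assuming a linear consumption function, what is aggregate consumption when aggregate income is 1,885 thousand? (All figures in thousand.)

C = 1472.45

MPS = ΔS/ΔY = (3462.54 − 2712.19)/(8978 − 7233) = 750.35/1745 = 0.43
MPC = 1 − MPS = 0.57
Autonomous saving = 2712.19 − 0.43(7233) = -398, so a = 398
C = 398 + 0.57(1885) = 398 + 1074.45 = 1472.45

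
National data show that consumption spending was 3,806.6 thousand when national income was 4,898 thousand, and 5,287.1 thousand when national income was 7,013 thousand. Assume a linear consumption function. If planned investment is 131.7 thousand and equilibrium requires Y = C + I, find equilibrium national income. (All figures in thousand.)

Y = 1699

MPC = (5287.1 − 3806.6)/(7013 − 4898) = 1480.5/2115 = 0.7
a = 3806.6 − 0.7(4898) = 378
Equilibrium: Y = 378 + 0.7Y + 131.7
0.3Y = 509.7, so Y = 509.7/0.3 = 1699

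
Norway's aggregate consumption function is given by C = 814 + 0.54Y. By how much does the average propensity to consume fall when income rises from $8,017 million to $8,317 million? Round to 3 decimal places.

At Y = 8017: C = 814 + 0.54(8017) = 5143.18, APC = 5143.18/8017 = 0.6415
At Y = 8317: C = 5305.18, APC = 5305.18/8317 = 0.6379
Fall in APC = 0.6415 − 0.6379 = 0.0036 ≈ 0.004

ΔAPC = 0.004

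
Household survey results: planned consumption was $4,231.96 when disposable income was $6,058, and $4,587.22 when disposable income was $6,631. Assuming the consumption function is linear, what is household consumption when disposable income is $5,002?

MPC = (4587.22 − 4231.96)/(6631 − 6058) = 355.26/573 = 0.62
a = 4231.96 − 0.62(6058) = 4231.96 − 3755.96 = 476
C = 476 + 0.62(5002) = 476 + 3101.24 = 3577.24

C = 3577.24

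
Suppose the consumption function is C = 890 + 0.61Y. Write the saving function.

S = Y − C = Y − (890 + 0.61Y) = -890 + (1 − 0.61)Y

S = -890 + 0.39Y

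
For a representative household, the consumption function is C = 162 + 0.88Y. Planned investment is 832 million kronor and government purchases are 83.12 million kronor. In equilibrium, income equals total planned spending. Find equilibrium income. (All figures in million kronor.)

Y = C + I + G = 162 + 0.88Y + 832 + 83.12
Y − 0.88Y = 1077.12
0.12Y = 1077.12, so Y = 1077.12/0.12 = 8976

Y = 8976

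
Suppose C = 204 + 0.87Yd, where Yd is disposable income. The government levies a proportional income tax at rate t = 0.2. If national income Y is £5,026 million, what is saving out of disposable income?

S = 318.704

Yd = (1 − 0.2)(5026) = 0.8(5026) = 4020.8
C = 204 + 0.87(4020.8) = 204 + 3498.096 = 3702.096
S = Yd − C = 4020.8 − 3702.096 = 318.704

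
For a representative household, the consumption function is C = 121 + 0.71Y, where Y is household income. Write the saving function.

S = -121 + 0.29Y

S = Y − C = Y − (121 + 0.71Y) = -121 + (1 − 0.71)Y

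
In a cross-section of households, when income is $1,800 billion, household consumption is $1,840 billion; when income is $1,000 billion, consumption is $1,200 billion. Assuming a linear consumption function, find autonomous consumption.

MPC = ΔC/ΔY = (1840 − 1200)/(1800 − 1000) = 640/800 = 0.8
a = C − MPC·Y = 1200 − 0.8(1000) = 1200 − 800 = 400

a = 400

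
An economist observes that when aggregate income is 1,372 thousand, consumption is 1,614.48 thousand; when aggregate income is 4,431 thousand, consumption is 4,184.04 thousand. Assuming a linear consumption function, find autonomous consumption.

a = 462

MPC = ΔC/ΔY = (4184.04 − 1614.48)/(4431 − 1372) = 2569.56/3059 = 0.84
a = C − MPC·Y = 1614.48 − 0.84(1372) = 1614.48 − 1152.48 = 462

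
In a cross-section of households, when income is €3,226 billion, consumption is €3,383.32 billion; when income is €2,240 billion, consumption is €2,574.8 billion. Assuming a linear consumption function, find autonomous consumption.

MPC = ΔC/ΔY = (3383.32 − 2574.8)/(3226 − 2240) = 808.52/986 = 0.82
a = C − MPC·Y = 2574.8 − 0.82(2240) = 2574.8 − 1836.8 = 738

a = 738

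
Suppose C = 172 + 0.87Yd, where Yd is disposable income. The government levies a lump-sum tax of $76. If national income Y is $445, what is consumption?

Yd = Y − T = 445 − 76 = 369
C = 172 + 0.87(369) = 172 + 321.03 = 493.03

C = 493.03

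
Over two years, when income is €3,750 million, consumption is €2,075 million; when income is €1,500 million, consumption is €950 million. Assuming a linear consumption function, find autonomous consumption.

MPC = ΔC/ΔY = (2075 − 950)/(3750 − 1500) = 1125/2250 = 0.5
a = C − MPC·Y = 950 − 0.5(1500) = 950 − 750 = 200

a = 200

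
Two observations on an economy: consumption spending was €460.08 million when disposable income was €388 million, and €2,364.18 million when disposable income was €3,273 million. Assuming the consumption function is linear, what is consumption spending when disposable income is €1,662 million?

MPC = (2364.18 − 460.08)/(3273 − 388) = 1904.1/2885 = 0.66
a = 460.08 − 0.66(388) = 460.08 − 256.08 = 204
C = 204 + 0.66(1662) = 204 + 1096.92 = 1300.92

C = 1300.92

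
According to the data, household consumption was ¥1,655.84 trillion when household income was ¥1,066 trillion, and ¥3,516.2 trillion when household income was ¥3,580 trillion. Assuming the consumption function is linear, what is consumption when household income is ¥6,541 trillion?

MPC = (3516.2 − 1655.84)/(3580 − 1066) = 1860.36/2514 = 0.74
a = 1655.84 − 0.74(1066) = 1655.84 − 788.84 = 867
C = 867 + 0.74(6541) = 867 + 4840.34 = 5707.34

C = 5707.34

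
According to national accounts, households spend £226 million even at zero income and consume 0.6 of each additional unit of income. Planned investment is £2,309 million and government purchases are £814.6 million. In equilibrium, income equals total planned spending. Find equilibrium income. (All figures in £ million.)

Y = C + I + G = 226 + 0.6Y + 2309 + 814.6
Y − 0.6Y = 3349.6
0.4Y = 3349.6, so Y = 3349.6/0.4 = 8374

Y = 8374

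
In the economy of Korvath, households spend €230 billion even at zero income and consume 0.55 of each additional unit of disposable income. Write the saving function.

S = Y − C = Y − (230 + 0.55Y) = -230 + (1 − 0.55)Y

S = -230 + 0.45Y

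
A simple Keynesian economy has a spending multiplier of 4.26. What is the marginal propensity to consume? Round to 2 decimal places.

MPC = 0.77

k = 1/(1 − MPC), so 1 − MPC = 1/k = 1/4.26 = 0.2347
MPC = 1 − 0.2347 = 0.77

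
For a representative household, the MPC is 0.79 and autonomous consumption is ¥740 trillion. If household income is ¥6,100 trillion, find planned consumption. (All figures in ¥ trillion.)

C = 740 + 0.79(6100) = 740 + 4819 = 5559

C = 5559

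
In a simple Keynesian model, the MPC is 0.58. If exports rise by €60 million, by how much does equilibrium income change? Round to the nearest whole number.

The multiplier is 1/(1 − MPC) = 1/0.42.
ΔY = 60/0.42 = 142.86 ≈ 143

ΔY ≈ 143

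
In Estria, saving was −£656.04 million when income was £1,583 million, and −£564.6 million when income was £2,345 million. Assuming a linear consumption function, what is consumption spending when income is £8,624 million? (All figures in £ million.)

MPS = ΔS/ΔY = (-564.6 − (-656.04))/(2345 − 1583) = 91.44/762 = 0.12
MPC = 1 − MPS = 0.88
Autonomous saving = -656.04 − 0.12(1583) = -846, so a = 846
C = 846 + 0.88(8624) = 846 + 7589.12 = 8435.12

C = 8435.12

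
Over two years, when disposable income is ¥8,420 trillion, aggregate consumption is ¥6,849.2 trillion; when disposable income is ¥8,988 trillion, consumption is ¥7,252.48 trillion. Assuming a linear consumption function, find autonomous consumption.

MPC = ΔC/ΔY = (7252.48 − 6849.2)/(8988 − 8420) = 403.28/568 = 0.71
a = C − MPC·Y = 6849.2 − 0.71(8420) = 6849.2 − 5978.2 = 871

a = 871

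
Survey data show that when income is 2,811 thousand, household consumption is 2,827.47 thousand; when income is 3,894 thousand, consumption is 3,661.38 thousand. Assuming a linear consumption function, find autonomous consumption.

MPC = ΔC/ΔY = (3661.38 − 2827.47)/(3894 − 2811) = 833.91/1083 = 0.77
a = C − MPC·Y = 2827.47 − 0.77(2811) = 2827.47 − 2164.47 = 663

a = 663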